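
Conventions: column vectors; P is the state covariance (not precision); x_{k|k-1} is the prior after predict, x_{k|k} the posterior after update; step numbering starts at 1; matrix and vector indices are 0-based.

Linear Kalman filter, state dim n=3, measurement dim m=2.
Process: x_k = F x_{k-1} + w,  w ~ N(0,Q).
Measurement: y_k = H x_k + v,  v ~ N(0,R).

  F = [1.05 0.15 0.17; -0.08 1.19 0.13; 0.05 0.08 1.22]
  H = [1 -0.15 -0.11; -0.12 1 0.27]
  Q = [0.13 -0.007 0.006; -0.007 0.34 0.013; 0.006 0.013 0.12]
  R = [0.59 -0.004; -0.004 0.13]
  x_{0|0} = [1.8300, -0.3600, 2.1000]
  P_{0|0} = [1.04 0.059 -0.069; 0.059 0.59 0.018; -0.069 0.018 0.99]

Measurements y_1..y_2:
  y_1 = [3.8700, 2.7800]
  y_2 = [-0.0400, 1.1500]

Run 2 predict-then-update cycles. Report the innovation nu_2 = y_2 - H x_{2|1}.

step 1: x^-=[2.2245, -0.3018, 2.6247]  P^-=[1.3134 0.1014 0.1930; 0.1014 1.1947 0.2578; 0.1930 0.2578 1.5955]  S=[1.8852 -0.2691; -0.2691 1.5622]  K=[0.6940 0.1169; 0.0596 0.8117; 0.0508 0.4347]  nu=[1.8889, 2.6401]  x^+=[3.8442, 1.9537, 3.8682]  P^+=[0.4276 0.0287 0.1299; 0.0287 0.1846 -0.2811; 0.1299 -0.2811 1.3073]
step 2: x^-=[4.9871, 2.5203, 5.0678]  P^-=[0.6844 0.0080 0.4166; 0.0080 0.5311 -0.1851; 0.4166 -0.1851 2.0293]  S=[1.2108 -0.0721; -0.0721 0.6901]  K=[0.5331 0.1113; -0.0010 0.6958; 0.2110 0.4753]  nu=[-4.0916, -2.1401]  x^+=[2.5678, 1.0351, 3.1873]  P^+=[0.3404 -0.0181 0.2639; -0.0181 0.1970 -0.4025; 0.2639 -0.4025 1.8339]

innov = [-4.0916, -2.1401]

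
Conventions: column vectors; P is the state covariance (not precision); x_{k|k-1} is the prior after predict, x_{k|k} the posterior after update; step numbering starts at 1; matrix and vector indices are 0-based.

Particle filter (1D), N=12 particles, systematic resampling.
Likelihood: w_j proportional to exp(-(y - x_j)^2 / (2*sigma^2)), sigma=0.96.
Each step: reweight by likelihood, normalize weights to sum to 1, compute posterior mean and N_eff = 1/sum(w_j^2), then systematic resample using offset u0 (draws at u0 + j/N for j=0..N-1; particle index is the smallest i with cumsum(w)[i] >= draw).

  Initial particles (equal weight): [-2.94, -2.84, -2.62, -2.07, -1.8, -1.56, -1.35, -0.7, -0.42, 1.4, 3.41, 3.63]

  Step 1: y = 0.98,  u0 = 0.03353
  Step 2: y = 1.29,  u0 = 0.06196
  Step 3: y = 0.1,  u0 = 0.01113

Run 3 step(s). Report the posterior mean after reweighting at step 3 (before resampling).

post_mean = 1.1013

step 1: w=[0.0001, 0.0002, 0.0005, 0.0039, 0.0092, 0.0184, 0.0321, 0.1320, 0.2107, 0.5545, 0.0248, 0.0135]  mean=0.6298  Neff=2.6915  idx=[6, 7, 8, 8, 8, 9, 9, 9, 9, 9, 9, 9]
step 2: w=[0.0030, 0.0151, 0.0266, 0.0266, 0.0266, 0.1289, 0.1289, 0.1289, 0.1289, 0.1289, 0.1289, 0.1289]  mean=1.2151  Neff=8.4284  idx=[3, 5, 6, 6, 7, 7, 8, 9, 9, 10, 11, 11]
step 3: w=[0.1641, 0.0760, 0.0760, 0.0760, 0.0760, 0.0760, 0.0760, 0.0760, 0.0760, 0.0760, 0.0760, 0.0760]  mean=1.1013  Neff=11.0549  idx=[0, 0, 1, 2, 3, 4, 5, 6, 7, 8, 9, 11]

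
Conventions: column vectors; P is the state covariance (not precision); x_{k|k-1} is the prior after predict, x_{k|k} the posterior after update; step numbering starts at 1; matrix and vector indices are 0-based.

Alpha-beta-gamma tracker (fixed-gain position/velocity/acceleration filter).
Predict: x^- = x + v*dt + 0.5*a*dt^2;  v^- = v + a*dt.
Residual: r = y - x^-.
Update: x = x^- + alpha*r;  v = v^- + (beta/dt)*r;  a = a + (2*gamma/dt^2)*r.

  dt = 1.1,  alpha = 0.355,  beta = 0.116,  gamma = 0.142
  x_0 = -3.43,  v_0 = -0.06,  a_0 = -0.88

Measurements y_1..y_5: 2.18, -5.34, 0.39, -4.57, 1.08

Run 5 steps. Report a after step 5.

step 1: x_pred=-4.0284  r=6.2084  x^+=-1.8244  v^+=-0.3733  a^+=0.5772
step 2: x_pred=-1.8859  r=-3.4541  x^+=-3.1121  v^+=-0.1027  a^+=-0.2335
step 3: x_pred=-3.3663  r=3.7563  x^+=-2.0328  v^+=0.0366  a^+=0.6481
step 4: x_pred=-1.6005  r=-2.9695  x^+=-2.6547  v^+=0.4363  a^+=-0.0489
step 5: x_pred=-2.2043  r=3.2843  x^+=-1.0384  v^+=0.7289  a^+=0.7220

a_post = 0.7220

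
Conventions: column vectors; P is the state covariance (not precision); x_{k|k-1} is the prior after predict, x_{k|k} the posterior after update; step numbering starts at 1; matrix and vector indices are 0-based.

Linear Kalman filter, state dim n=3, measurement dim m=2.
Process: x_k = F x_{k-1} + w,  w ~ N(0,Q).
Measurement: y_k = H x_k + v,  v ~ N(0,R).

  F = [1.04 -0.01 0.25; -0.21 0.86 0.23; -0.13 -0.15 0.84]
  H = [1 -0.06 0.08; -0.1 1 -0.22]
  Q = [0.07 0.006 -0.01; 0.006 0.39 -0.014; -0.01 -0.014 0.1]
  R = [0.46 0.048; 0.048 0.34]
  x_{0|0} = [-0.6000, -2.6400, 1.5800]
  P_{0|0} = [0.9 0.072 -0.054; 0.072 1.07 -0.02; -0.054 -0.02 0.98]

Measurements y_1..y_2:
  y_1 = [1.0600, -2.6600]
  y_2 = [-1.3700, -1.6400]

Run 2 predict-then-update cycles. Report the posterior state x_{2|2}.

x_post = [-0.2753, -1.3275, 1.5449]

step 1: x^-=[-0.2026, -1.7810, 1.8012]  P^-=[1.0753 -0.0932 0.0201; -0.0932 1.2442 0.0535; 0.0201 0.0535 0.8504]  S=[1.5591 -0.2425; -0.2425 1.6321]  K=[0.6907 -0.0231; 0.0137 0.7629; 0.0425 -0.0768]  nu=[1.0116, -0.5030]  x^+=[0.5078, -2.1508, 1.8828]  P^+=[0.3229 0.0484 -0.0417; 0.0484 0.2991 0.1558; -0.0417 0.1558 0.8364]
step 2: x^-=[1.0203, -1.5233, 1.8382]  P^-=[0.4481 0.0498 0.0727; 0.0498 0.7179 0.2297; 0.0727 0.2297 0.6741]  S=[0.9184 0.0031; 0.0031 0.9872]  K=[0.4910 -0.0127; 0.0250 0.6709; 0.1226 0.0747]  nu=[-2.6287, 0.3897]  x^+=[-0.2753, -1.3275, 1.5449]  P^+=[0.2265 0.0459 0.0183; 0.0459 0.2729 0.1771; 0.0183 0.1771 0.6547]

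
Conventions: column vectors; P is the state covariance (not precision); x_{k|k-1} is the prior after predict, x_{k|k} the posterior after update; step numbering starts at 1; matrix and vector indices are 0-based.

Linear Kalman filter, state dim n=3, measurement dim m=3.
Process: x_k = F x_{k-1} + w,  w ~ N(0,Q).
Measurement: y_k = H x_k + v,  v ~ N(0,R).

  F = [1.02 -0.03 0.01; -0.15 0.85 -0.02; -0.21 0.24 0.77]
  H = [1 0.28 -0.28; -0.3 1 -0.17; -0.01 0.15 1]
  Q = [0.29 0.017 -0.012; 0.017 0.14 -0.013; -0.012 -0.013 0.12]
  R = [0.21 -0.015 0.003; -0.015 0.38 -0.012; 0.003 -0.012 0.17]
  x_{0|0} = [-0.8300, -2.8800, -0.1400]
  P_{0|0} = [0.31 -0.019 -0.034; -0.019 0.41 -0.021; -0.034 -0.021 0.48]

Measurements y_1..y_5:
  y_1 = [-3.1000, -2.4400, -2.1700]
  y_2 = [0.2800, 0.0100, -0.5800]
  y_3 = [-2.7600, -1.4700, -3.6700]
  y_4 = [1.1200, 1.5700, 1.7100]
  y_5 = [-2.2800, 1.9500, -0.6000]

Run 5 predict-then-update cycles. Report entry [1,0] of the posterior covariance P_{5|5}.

P_post[1,0] = -0.0159

step 1: x^-=[-0.7616, -2.3207, -0.6247]  P^-=[0.6134 -0.0570 -0.1086; -0.0570 0.4487 0.0672; -0.1086 0.0672 0.4470]  S=[0.9120 -0.1170 -0.2108; -0.1170 0.8971 0.0822; -0.2108 0.0822 0.6497]  K=[0.6793 -0.1642 0.0513; 0.1656 0.5101 0.1972; -0.0836 -0.0470 0.6841]  nu=[-1.8635, -0.4540, -1.2048]  x^+=[-2.0147, -3.0984, -1.2716]  P^+=[0.1567 -0.0232 0.0178; -0.0232 0.1821 0.0003; 0.0178 0.0003 0.1167]
step 2: x^-=[-1.9748, -2.3060, -1.2997]  P^-=[0.4550 -0.0322 -0.0379; -0.0322 0.2811 0.0305; -0.0379 0.0305 0.2033]  S=[0.7014 -0.0994 -0.0821; -0.0994 0.7131 0.0398; -0.0821 0.0398 0.3897]  K=[0.6342 -0.1407 0.0268; 0.1324 0.4093 0.1734; -0.0657 -0.0281 0.5235]  nu=[2.5365, 1.5027, 1.0458]  x^+=[-0.5496, -1.1737, -0.9610]  P^+=[0.1439 -0.0181 0.0123; -0.0181 0.1465 0.0028; 0.0123 0.0028 0.0888]
step 3: x^-=[-0.5349, -0.8960, -0.9063]  P^-=[0.4412 -0.0247 -0.0382; -0.0247 0.2537 0.0244; -0.0382 0.0244 0.1863]  S=[0.6894 -0.0948 -0.0790; -0.0948 0.6815 0.0322; -0.0790 0.0322 0.3702]  K=[0.6293 -0.1344 0.0210; 0.1292 0.3874 0.1632; -0.0673 -0.0270 0.5022]  nu=[-2.2279, -0.8886, -2.6347]  x^+=[-1.8731, -1.9582, -2.0555]  P^+=[0.1419 -0.0164 0.0109; -0.0164 0.1388 0.0025; 0.0109 0.0025 0.0852]
step 4: x^-=[-1.8723, -1.3424, -1.6594]  P^-=[0.4390 -0.0227 -0.0383; -0.0227 0.2477 0.0224; -0.0383 0.0224 0.1838]  S=[0.6880 -0.0935 -0.0789; -0.0935 0.6746 0.0297; -0.0789 0.0297 0.3670]  K=[0.6286 -0.1331 0.0203; 0.1289 0.3824 0.1596; -0.0679 -0.0275 0.4987]  nu=[2.9036, 2.0686, 3.5520]  x^+=[-0.2504, 0.3899, -0.1421]  P^+=[0.1415 -0.0159 0.0107; -0.0159 0.1371 0.0022; 0.0107 0.0022 0.0847]
step 5: x^-=[-0.2685, 0.3718, 0.0368]  P^-=[0.4386 -0.0223 -0.0383; -0.0223 0.2463 0.0218; -0.0383 0.0218 0.1833]  S=[0.6878 -0.0931 -0.0789; -0.0931 0.6731 0.0290; -0.0789 0.0290 0.3662]  K=[0.6285 -0.1328 0.0202; 0.1288 0.3813 0.1585; -0.0681 -0.0277 0.4980]  nu=[-2.1053, 1.5039, -0.6952]  x^+=[-1.8054, 0.5639, -0.2078]  P^+=[0.1415 -0.0159 0.0107; -0.0159 0.1367 0.0021; 0.0107 0.0021 0.0846]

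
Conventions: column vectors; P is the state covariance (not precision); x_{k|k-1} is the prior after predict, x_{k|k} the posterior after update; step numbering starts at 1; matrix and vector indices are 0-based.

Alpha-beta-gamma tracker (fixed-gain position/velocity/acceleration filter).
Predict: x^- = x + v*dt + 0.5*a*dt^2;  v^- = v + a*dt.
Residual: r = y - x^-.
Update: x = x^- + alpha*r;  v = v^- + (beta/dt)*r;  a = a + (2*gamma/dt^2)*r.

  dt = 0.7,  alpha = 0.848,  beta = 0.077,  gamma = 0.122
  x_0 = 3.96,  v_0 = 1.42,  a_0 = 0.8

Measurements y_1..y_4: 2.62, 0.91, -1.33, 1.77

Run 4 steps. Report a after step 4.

step 1: x_pred=5.1500  r=-2.5300  x^+=3.0046  v^+=1.7017  a^+=-0.4598
step 2: x_pred=4.0831  r=-3.1731  x^+=1.3923  v^+=1.0308  a^+=-2.0399
step 3: x_pred=1.6141  r=-2.9441  x^+=-0.8825  v^+=-0.7210  a^+=-3.5059
step 4: x_pred=-2.2462  r=4.0162  x^+=1.1595  v^+=-2.7334  a^+=-1.5061

a_post = -1.5061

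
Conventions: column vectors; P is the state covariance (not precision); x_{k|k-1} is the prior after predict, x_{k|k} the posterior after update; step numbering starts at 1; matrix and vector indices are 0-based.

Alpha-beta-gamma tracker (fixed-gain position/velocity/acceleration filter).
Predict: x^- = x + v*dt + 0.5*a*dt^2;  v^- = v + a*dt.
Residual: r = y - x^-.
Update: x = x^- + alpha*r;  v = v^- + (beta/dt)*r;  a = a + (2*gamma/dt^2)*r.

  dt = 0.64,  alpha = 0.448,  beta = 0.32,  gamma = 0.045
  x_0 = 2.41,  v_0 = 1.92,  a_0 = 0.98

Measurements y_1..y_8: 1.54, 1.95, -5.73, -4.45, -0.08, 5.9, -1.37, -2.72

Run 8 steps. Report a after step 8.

a_post = 0.5292

step 1: x_pred=3.8395  r=-2.2995  x^+=2.8093  v^+=1.3974  a^+=0.4747
step 2: x_pred=3.8009  r=-1.8509  x^+=2.9717  v^+=0.7758  a^+=0.0680
step 3: x_pred=3.4822  r=-9.2122  x^+=-0.6449  v^+=-3.7867  a^+=-1.9561
step 4: x_pred=-3.4690  r=-0.9810  x^+=-3.9085  v^+=-5.5291  a^+=-2.1717
step 5: x_pred=-7.8919  r=7.8119  x^+=-4.3922  v^+=-3.0131  a^+=-0.4552
step 6: x_pred=-6.4137  r=12.3137  x^+=-0.8972  v^+=2.8525  a^+=2.2505
step 7: x_pred=1.3893  r=-2.7593  x^+=0.1531  v^+=2.9131  a^+=1.6442
step 8: x_pred=2.3543  r=-5.0743  x^+=0.0810  v^+=1.4283  a^+=0.5292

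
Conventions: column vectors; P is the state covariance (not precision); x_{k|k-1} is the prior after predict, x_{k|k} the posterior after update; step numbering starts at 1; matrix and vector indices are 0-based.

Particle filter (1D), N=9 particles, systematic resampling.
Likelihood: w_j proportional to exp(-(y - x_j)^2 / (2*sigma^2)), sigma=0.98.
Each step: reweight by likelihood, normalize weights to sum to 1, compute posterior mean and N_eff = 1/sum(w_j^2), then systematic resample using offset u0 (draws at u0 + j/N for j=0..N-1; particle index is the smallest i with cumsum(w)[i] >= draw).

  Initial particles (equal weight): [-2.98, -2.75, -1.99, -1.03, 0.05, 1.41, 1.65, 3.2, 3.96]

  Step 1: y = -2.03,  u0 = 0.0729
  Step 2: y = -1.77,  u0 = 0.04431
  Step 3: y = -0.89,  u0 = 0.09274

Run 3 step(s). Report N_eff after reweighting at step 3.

N_eff = 6.5333

step 1: w=[0.2023, 0.2471, 0.3234, 0.1923, 0.0340, 0.0007, 0.0003, 0.0000, 0.0000]  mean=-2.1207  Neff=4.0873  idx=[0, 0, 1, 1, 2, 2, 2, 3, 3]
step 2: w=[0.0710, 0.0710, 0.0922, 0.0922, 0.1483, 0.1483, 0.1483, 0.1144, 0.1144]  mean=-2.0512  Neff=8.3881  idx=[0, 2, 3, 4, 5, 5, 6, 7, 8]
step 3: w=[0.0226, 0.0363, 0.0363, 0.1172, 0.1172, 0.1172, 0.1172, 0.2179, 0.2179]  mean=-1.6493  Neff=6.5333  idx=[2, 3, 4, 5, 6, 7, 7, 8, 8]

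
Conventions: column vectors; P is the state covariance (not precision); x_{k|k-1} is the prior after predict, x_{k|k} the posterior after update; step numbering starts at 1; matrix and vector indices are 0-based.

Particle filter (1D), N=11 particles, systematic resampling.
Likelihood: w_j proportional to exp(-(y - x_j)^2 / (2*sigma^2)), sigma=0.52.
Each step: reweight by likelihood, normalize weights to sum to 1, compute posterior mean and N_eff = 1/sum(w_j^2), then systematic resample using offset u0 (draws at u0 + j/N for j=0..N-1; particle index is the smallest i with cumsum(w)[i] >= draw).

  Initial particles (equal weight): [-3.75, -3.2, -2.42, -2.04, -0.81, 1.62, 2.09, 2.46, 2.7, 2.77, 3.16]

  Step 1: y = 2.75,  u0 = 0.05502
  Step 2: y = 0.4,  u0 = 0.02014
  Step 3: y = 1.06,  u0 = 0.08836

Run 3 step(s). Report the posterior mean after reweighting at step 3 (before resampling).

post_mean = 2.1050

step 1: w=[0.0000, 0.0000, 0.0000, 0.0000, 0.0000, 0.0229, 0.1083, 0.2075, 0.2413, 0.2423, 0.1777]  mean=2.6581  Neff=4.9061  idx=[6, 7, 7, 7, 8, 8, 9, 9, 9, 10, 10]
step 2: w=[0.7866, 0.0605, 0.0605, 0.0605, 0.0087, 0.0087, 0.0048, 0.0048, 0.0048, 0.0001, 0.0001]  mean=2.1778  Neff=1.5875  idx=[0, 0, 0, 0, 0, 0, 0, 0, 0, 1, 3]
step 3: w=[0.1066, 0.1066, 0.1066, 0.1066, 0.1066, 0.1066, 0.1066, 0.1066, 0.1066, 0.0202, 0.0202]  mean=2.1050  Neff=9.6971  idx=[0, 1, 2, 3, 4, 5, 5, 6, 7, 8, 10]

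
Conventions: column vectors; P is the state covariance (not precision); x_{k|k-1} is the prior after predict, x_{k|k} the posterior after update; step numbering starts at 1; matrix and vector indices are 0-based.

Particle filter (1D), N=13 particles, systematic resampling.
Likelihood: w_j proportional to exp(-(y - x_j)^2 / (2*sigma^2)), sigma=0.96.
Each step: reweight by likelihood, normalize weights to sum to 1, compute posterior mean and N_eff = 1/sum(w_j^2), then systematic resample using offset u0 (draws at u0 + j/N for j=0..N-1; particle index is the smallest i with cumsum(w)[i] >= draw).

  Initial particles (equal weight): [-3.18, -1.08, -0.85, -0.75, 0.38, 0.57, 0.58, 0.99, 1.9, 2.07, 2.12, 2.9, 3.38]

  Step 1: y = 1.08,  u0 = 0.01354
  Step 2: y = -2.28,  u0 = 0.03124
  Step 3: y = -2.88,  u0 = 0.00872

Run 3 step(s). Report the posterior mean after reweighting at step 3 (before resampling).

step 1: w=[0.0000, 0.0134, 0.0223, 0.0274, 0.1291, 0.1462, 0.1470, 0.1676, 0.1169, 0.0989, 0.0936, 0.0279, 0.0095]  mean=1.0683  Neff=8.1778  idx=[2, 4, 4, 5, 5, 6, 6, 7, 7, 8, 9, 9, 10]
step 2: w=[0.7722, 0.0504, 0.0504, 0.0286, 0.0286, 0.0277, 0.0277, 0.0071, 0.0071, 0.0002, 0.0001, 0.0001, 0.0001]  mean=-0.5385  Neff=1.6540  idx=[0, 0, 0, 0, 0, 0, 0, 0, 0, 0, 1, 3, 5]
step 3: w=[0.0994, 0.0994, 0.0994, 0.0994, 0.0994, 0.0994, 0.0994, 0.0994, 0.0994, 0.0994, 0.0029, 0.0015, 0.0014]  mean=-0.8423  Neff=10.1153  idx=[0, 0, 1, 2, 3, 3, 4, 5, 6, 7, 7, 8, 9]

post_mean = -0.8423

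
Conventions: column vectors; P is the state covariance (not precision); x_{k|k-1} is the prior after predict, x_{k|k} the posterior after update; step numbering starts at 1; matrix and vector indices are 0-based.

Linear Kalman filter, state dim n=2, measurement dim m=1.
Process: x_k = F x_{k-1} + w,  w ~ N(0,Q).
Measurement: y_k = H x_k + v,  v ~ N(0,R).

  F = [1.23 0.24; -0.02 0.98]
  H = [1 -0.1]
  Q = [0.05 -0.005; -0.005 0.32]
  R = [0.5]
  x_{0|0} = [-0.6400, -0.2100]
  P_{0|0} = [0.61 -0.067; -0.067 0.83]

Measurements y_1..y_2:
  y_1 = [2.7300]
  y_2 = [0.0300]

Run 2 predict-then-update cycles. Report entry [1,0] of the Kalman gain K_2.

K[1,0] = 0.2108

step 1: x^-=[-0.8376, -0.1930]  P^-=[0.9811 0.0948; 0.0948 1.1200]  S=[1.4734]  K=[0.6595; -0.0117]  nu=[3.5483]  x^+=[1.5024, -0.2345]  P^+=[0.3403 0.1061; 0.1061 1.1198]
step 2: x^-=[1.7917, -0.2599]  P^-=[0.6921 0.3774; 0.3774 1.3914]  S=[1.1305]  K=[0.5788; 0.2108]  nu=[-1.7877]  x^+=[0.7570, -0.6367]  P^+=[0.3133 0.2395; 0.2395 1.3412]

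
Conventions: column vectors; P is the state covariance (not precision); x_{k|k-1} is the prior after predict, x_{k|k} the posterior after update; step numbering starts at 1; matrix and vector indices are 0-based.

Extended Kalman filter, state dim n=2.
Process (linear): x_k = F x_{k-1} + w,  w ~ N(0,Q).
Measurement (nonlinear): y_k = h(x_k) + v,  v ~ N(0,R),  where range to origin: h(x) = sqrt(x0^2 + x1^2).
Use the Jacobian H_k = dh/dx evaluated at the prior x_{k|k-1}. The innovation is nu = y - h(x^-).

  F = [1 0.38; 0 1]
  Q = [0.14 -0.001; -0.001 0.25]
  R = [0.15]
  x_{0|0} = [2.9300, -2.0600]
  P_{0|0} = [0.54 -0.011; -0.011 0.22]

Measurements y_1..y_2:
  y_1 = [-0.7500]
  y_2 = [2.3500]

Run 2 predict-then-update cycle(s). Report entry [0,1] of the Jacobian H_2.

step 1: x^-=[2.1472, -2.0600]  P^-=[0.7034 0.0716; 0.0716 0.4700]  H_jac=[0.7216 -0.6923]  S=[0.6700]  K=[0.6836; -0.4085]  nu=[-3.7256]  x^+=[-0.3996, -0.5380]  P^+=[0.3903 0.2587; 0.2587 0.3582]
step 2: x^-=[-0.6041, -0.5380]  P^-=[0.7786 0.3938; 0.3938 0.6082]  H_jac=[-0.7468 -0.6651]  S=[1.2444]  K=[-0.6777; -0.5614]  nu=[1.5411]  x^+=[-1.6485, -1.4031]  P^+=[0.2071 -0.0796; -0.0796 0.2160]

H_jac[0,1] = -0.6651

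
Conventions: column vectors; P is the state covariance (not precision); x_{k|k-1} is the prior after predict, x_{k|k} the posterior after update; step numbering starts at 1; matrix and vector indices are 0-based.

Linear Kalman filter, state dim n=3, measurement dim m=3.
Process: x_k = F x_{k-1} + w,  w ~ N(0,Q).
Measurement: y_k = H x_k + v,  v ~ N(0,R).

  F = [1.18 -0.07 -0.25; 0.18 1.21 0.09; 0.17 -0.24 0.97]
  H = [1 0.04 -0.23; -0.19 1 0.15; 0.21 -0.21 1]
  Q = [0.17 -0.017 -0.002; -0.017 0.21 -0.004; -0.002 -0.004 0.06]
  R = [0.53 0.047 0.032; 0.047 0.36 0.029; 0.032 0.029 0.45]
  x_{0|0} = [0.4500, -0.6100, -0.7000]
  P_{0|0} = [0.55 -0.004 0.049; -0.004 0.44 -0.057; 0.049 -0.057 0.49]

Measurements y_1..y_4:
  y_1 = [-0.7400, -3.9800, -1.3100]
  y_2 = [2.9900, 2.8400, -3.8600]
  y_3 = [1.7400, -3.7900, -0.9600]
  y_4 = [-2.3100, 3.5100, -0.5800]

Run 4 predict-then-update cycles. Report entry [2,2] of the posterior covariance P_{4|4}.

step 1: x^-=[0.7487, -0.7201, -0.4561]  P^-=[0.9384 0.0665 0.0525; 0.0665 0.8634 -0.1292; 0.0525 -0.1292 0.6053]  S=[1.4853 -0.0126 0.1078; -0.0126 1.2039 -0.2158; 0.1078 -0.2158 1.2052]  K=[0.6155 -0.0566 0.1303; 0.1035 0.6673 -0.1358; -0.1015 0.0579 0.5534]  nu=[-1.5648, -3.0492, -1.1623]  x^+=[-0.1935, -2.7590, -1.1172]  P^+=[0.3300 0.0717 0.0225; 0.0717 0.2548 -0.0000; 0.0225 -0.0000 0.2427]
step 2: x^-=[0.2441, -3.4738, -0.4544]  P^-=[0.6208 0.1289 0.0132; 0.1289 0.6276 -0.0308; 0.0132 -0.0308 0.3142]  S=[1.1733 0.0807 0.0687; 0.0807 0.9582 -0.0802; 0.0687 -0.0802 0.8263]  K=[0.5270 -0.0230 0.0950; 0.1022 0.6066 -0.1137; -0.0788 0.0548 0.4032]  nu=[2.7803, 6.4284, -4.1864]  x^+=[1.1642, 1.1855, -2.0092]  P^+=[0.2818 0.0706 0.0146; 0.0706 0.2327 0.0038; 0.0146 0.0038 0.1782]
step 3: x^-=[1.7930, 1.4632, -2.0355]  P^-=[0.5545 0.1188 0.0104; 0.1188 0.5933 -0.0288; 0.0104 -0.0288 0.2466]  S=[1.1037 0.0832 0.0702; 0.0832 0.9245 -0.0806; 0.0702 -0.0806 0.7532]  K=[0.5006 -0.0213 0.0864; 0.0977 0.5938 -0.1161; -0.0685 0.0433 0.3493]  nu=[-0.5797, -4.6072, 1.0063]  x^+=[1.6879, -1.4459, -1.8439]  P^+=[0.2672 0.0673 0.0123; 0.0673 0.2275 0.0017; 0.0123 0.0017 0.1540]
step 4: x^-=[2.5539, -1.6117, -1.1546]  P^-=[0.5345 0.1125 0.0117; 0.1125 0.5831 -0.0332; 0.0117 -0.0332 0.2235]  S=[1.0815 0.0824 0.0735; 0.0824 0.9140 -0.0871; 0.0735 -0.0871 0.7318]  K=[0.4918 -0.0223 0.0851; 0.0959 0.5890 -0.1199; -0.0629 0.0350 0.3288]  nu=[-5.0650, 5.7801, -0.3002]  x^+=[-0.0919, 1.3431, -0.7326]  P^+=[0.2625 0.0656 0.0120; 0.0656 0.2256 -0.0002; 0.0120 -0.0002 0.1444]

P_post[2,2] = 0.1444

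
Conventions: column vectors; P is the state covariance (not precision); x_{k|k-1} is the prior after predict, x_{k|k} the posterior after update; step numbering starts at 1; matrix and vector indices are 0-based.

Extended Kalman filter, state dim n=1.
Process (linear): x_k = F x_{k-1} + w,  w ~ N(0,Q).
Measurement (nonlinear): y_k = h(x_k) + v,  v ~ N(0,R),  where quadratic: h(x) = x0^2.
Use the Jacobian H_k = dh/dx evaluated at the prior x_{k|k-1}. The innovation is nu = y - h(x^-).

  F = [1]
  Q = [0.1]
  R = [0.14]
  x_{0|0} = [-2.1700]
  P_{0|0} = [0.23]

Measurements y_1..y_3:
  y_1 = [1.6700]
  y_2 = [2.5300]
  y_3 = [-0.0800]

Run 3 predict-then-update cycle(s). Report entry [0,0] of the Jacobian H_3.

step 1: x^-=[-2.1700]  P^-=[0.3300]  H_jac=[-4.3400]  S=[6.3557]  K=[-0.2253]  nu=[-3.0389]  x^+=[-1.4852]  P^+=[0.0073]
step 2: x^-=[-1.4852]  P^-=[0.1073]  H_jac=[-2.9704]  S=[1.0865]  K=[-0.2933]  nu=[0.3241]  x^+=[-1.5803]  P^+=[0.0138]
step 3: x^-=[-1.5803]  P^-=[0.1138]  H_jac=[-3.1606]  S=[1.2770]  K=[-0.2817]  nu=[-2.5773]  x^+=[-0.8542]  P^+=[0.0125]

H_jac[0,0] = -3.1606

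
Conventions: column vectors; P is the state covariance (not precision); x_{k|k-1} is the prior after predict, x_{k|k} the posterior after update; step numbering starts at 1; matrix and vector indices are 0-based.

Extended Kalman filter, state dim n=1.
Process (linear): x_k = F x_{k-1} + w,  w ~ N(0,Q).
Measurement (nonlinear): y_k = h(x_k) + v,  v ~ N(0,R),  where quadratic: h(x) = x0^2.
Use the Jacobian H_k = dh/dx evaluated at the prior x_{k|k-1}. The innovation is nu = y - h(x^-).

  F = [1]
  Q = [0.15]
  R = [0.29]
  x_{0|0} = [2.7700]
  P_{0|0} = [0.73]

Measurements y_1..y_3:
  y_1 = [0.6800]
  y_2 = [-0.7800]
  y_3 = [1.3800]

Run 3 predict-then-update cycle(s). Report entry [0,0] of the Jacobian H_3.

H_jac[0,0] = 1.3426

step 1: x^-=[2.7700]  P^-=[0.8800]  H_jac=[5.5400]  S=[27.2986]  K=[0.1786]  nu=[-6.9929]  x^+=[1.5212]  P^+=[0.0093]
step 2: x^-=[1.5212]  P^-=[0.1593]  H_jac=[3.0423]  S=[1.7649]  K=[0.2747]  nu=[-3.0939]  x^+=[0.6713]  P^+=[0.0262]
step 3: x^-=[0.6713]  P^-=[0.1762]  H_jac=[1.3426]  S=[0.6076]  K=[0.3893]  nu=[0.9294]  x^+=[1.0331]  P^+=[0.0841]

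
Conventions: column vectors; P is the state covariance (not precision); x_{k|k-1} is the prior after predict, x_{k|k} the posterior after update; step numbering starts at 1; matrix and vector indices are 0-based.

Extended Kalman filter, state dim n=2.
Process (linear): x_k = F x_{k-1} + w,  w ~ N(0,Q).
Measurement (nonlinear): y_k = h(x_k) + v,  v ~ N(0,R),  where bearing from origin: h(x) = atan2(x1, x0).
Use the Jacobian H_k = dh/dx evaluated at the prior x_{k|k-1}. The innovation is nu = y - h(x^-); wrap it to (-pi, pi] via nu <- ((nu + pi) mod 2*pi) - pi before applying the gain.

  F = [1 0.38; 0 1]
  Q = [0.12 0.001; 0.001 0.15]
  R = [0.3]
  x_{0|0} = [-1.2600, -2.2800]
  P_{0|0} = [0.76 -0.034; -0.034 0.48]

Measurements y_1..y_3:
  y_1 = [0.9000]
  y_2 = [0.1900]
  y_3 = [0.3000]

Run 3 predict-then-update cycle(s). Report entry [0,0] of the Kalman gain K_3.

K[0,0] = 0.0813

step 1: x^-=[-2.1264, -2.2800]  P^-=[0.9235 0.1494; 0.1494 0.6300]  H_jac=[0.2346 -0.2188]  S=[0.3656]  K=[0.5031; -0.2811]  nu=[-3.0618]  x^+=[-3.6667, -1.4193]  P^+=[0.8309 0.2011; 0.2011 0.6011]
step 2: x^-=[-4.2060, -1.4193]  P^-=[1.1906 0.4305; 0.4305 0.7511]  H_jac=[0.0720 -0.2134]  S=[0.3272]  K=[-0.0188; -0.3953]  nu=[3.0061]  x^+=[-4.2624, -2.6075]  P^+=[1.1905 0.4281; 0.4281 0.7000]
step 3: x^-=[-5.2533, -2.6075]  P^-=[1.7369 0.6951; 0.6951 0.8500]  H_jac=[0.0758 -0.1527]  S=[0.3137]  K=[0.0813; -0.2458]  nu=[2.9809]  x^+=[-5.0109, -3.3404]  P^+=[1.7348 0.7014; 0.7014 0.8310]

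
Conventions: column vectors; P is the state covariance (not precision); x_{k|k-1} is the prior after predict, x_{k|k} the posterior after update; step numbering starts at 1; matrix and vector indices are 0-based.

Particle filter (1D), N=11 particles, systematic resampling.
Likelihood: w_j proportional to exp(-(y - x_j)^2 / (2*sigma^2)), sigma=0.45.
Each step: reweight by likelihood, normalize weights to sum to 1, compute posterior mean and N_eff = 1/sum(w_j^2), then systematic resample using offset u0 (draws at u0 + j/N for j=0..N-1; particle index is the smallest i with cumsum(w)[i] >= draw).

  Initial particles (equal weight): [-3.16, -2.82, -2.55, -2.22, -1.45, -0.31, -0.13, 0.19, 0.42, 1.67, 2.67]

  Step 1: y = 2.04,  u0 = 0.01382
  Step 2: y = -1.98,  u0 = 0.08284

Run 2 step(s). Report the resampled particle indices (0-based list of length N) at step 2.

step 1: w=[0.0000, 0.0000, 0.0000, 0.0000, 0.0000, 0.0000, 0.0000, 0.0002, 0.0014, 0.6541, 0.3442]  mean=2.0122  Neff=1.8301  idx=[9, 9, 9, 9, 9, 9, 9, 9, 10, 10, 10]
step 2: w=[0.1250, 0.1250, 0.1250, 0.1250, 0.1250, 0.1250, 0.1250, 0.1250, 0.0000, 0.0000, 0.0000]  mean=1.6700  Neff=8.0000  idx=[0, 1, 2, 2, 3, 4, 5, 5, 6, 7, 7]

resampled_idx = [0, 1, 2, 2, 3, 4, 5, 5, 6, 7, 7]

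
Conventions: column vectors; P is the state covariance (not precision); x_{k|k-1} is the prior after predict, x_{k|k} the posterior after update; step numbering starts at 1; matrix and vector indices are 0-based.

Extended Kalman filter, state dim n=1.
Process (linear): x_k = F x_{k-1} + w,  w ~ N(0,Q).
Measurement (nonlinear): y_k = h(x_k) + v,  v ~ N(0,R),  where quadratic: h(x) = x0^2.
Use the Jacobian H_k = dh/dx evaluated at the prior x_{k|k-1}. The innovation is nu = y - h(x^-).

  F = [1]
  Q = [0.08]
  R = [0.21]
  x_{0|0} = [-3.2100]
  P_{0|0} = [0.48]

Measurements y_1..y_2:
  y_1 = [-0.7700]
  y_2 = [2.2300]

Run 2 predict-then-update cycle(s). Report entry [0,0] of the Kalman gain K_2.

step 1: x^-=[-3.2100]  P^-=[0.5600]  H_jac=[-6.4200]  S=[23.2912]  K=[-0.1544]  nu=[-11.0741]  x^+=[-1.5006]  P^+=[0.0050]
step 2: x^-=[-1.5006]  P^-=[0.0850]  H_jac=[-3.0012]  S=[0.9761]  K=[-0.2615]  nu=[-0.0218]  x^+=[-1.4949]  P^+=[0.0183]

K[0,0] = -0.2615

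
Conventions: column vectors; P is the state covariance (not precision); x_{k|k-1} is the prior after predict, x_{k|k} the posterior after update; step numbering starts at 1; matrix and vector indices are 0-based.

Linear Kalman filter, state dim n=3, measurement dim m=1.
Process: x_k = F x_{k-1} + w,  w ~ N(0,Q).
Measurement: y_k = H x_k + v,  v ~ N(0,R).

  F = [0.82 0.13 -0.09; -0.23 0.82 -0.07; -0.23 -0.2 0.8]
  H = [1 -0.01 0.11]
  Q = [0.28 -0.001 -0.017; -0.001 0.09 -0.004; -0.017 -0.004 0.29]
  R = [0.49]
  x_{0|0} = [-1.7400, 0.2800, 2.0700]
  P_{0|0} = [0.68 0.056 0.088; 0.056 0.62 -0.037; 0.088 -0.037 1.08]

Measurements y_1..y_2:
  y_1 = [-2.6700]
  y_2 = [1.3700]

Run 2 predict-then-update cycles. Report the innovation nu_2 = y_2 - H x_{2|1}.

innov = [3.2061]

step 1: x^-=[-1.5767, 0.4849, 2.0002]  P^-=[0.7563 -0.0205 -0.1950; -0.0205 0.5341 -0.1777; -0.1950 -0.1777 1.0266]  S=[1.2167]  K=[0.6041; -0.0373; -0.0660]  nu=[-1.3085]  x^+=[-2.3672, 0.5338, 2.0865]  P^+=[0.3122 0.0069 -0.1465; 0.0069 0.5324 -0.1807; -0.1465 -0.1807 1.0213]
step 2: x^-=[-2.0595, 0.8361, 2.1069]  P^-=[0.5345 0.0281 -0.2858; 0.0281 0.4829 -0.2295; -0.2858 -0.2295 1.0938]  S=[0.9749]  K=[0.5158; -0.0020; -0.1674]  nu=[3.2061]  x^+=[-0.4059, 0.8296, 1.5704]  P^+=[0.2752 0.0291 -0.2016; 0.0291 0.4829 -0.2298; -0.2016 -0.2298 1.0665]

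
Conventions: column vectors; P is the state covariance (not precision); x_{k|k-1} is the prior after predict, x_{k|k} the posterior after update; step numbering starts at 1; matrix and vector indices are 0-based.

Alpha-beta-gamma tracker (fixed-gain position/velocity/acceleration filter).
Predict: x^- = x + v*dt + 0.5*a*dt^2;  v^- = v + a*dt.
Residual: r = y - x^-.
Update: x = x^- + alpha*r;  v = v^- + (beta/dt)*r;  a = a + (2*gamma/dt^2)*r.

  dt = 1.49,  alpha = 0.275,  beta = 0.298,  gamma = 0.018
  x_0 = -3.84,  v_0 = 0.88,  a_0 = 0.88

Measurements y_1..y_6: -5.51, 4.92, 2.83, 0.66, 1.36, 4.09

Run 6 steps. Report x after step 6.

step 1: x_pred=-1.5520  r=-3.9580  x^+=-2.6404  v^+=1.3996  a^+=0.8158
step 2: x_pred=0.3506  r=4.5694  x^+=1.6072  v^+=3.5290  a^+=0.8899
step 3: x_pred=7.8533  r=-5.0233  x^+=6.4719  v^+=3.8504  a^+=0.8085
step 4: x_pred=13.1064  r=-12.4464  x^+=9.6836  v^+=2.5657  a^+=0.6066
step 5: x_pred=14.1799  r=-12.8199  x^+=10.6544  v^+=0.9056  a^+=0.3988
step 6: x_pred=12.4464  r=-8.3564  x^+=10.1484  v^+=-0.1715  a^+=0.2633

x_post = 10.1484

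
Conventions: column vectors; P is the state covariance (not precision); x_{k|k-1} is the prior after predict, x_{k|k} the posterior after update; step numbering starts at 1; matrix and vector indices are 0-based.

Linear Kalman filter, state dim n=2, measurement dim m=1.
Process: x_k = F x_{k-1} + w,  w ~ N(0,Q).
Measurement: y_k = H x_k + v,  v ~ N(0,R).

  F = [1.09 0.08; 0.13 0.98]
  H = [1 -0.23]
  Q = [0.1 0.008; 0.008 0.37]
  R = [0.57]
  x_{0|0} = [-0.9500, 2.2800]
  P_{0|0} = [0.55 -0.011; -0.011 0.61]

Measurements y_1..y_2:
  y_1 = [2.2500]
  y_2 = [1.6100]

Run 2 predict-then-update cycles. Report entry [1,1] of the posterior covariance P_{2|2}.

P_post[1,1] = 1.3378

step 1: x^-=[-0.8531, 2.1109]  P^-=[0.7554 0.1219; 0.1219 0.9623]  S=[1.3203]  K=[0.5509; -0.0753]  nu=[3.5886]  x^+=[1.1240, 1.8406]  P^+=[0.3547 0.1767; 0.1767 0.9548]
step 2: x^-=[1.3725, 1.9499]  P^-=[0.5583 0.3237; 0.3237 1.3380]  S=[1.0502]  K=[0.4607; 0.0152]  nu=[0.6860]  x^+=[1.6885, 1.9603]  P^+=[0.3354 0.3163; 0.3163 1.3378]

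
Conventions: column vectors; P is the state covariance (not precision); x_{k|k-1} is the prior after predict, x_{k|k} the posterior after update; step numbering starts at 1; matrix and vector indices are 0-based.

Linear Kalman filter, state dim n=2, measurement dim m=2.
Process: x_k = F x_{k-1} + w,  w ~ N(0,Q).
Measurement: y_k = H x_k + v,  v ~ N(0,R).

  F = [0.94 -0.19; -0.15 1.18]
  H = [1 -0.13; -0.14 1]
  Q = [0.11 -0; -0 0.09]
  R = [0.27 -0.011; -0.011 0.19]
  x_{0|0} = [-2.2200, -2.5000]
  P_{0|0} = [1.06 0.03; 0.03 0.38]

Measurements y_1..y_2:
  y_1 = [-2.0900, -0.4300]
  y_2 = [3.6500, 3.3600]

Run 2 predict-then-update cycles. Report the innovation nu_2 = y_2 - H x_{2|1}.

innov = [5.4093, 4.1381]

step 1: x^-=[-1.6118, -2.6170]  P^-=[1.0496 -0.2005; -0.2005 0.6323]  S=[1.3824 -0.4443; -0.4443 0.8991]  K=[0.7774 -0.0023; 0.0375 0.7531]  nu=[-0.8184, 1.9613]  x^+=[-2.2525, -1.1706]  P^+=[0.2126 0.0208; 0.0208 0.1456]
step 2: x^-=[-1.8949, -1.0434]  P^-=[0.2957 -0.0390; -0.0390 0.2901]  S=[0.5807 -0.1298; -0.1298 0.4969]  K=[0.5116 -0.0281; 0.0010 0.5952]  nu=[5.4093, 4.1381]  x^+=[0.7563, 1.4248]  P^+=[0.1396 0.0086; 0.0086 0.1143]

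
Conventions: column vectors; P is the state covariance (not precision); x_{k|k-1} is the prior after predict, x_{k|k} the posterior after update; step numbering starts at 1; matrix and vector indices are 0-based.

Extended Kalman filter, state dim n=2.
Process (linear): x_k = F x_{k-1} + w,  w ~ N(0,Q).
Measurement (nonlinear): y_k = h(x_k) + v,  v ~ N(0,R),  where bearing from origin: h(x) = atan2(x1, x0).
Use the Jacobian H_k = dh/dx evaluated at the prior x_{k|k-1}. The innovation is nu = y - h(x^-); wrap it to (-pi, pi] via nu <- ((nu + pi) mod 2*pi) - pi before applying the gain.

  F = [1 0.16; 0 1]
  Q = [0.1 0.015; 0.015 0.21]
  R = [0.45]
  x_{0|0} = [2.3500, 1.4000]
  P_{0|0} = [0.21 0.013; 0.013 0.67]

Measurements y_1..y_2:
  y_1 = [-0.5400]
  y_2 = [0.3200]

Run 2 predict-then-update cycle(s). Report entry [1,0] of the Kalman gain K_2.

step 1: x^-=[2.5740, 1.4000]  P^-=[0.3313 0.1352; 0.1352 0.8800]  H_jac=[-0.1631 0.2998]  S=[0.5247]  K=[-0.0257; 0.4608]  nu=[-1.0381]  x^+=[2.6007, 0.9216]  P^+=[0.3310 0.1414; 0.1414 0.7686]
step 2: x^-=[2.7482, 0.9216]  P^-=[0.4959 0.2794; 0.2794 0.9786]  H_jac=[-0.1097 0.3271]  S=[0.5406]  K=[0.0684; 0.5354]  nu=[-0.0036]  x^+=[2.7479, 0.9197]  P^+=[0.4934 0.2596; 0.2596 0.8236]

K[1,0] = 0.5354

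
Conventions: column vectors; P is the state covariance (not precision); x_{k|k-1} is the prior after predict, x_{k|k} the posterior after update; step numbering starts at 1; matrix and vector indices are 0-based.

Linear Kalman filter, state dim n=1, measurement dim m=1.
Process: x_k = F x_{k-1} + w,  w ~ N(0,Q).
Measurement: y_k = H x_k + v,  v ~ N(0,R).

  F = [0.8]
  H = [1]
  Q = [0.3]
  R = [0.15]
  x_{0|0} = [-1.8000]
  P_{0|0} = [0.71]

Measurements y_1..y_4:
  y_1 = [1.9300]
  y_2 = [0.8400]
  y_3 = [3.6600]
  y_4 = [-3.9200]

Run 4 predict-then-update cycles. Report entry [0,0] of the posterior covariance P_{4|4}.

step 1: x^-=[-1.4400]  P^-=[0.7544]  S=[0.9044]  K=[0.8341]  nu=[3.3700]  x^+=[1.3711]  P^+=[0.1251]
step 2: x^-=[1.0969]  P^-=[0.3801]  S=[0.5301]  K=[0.7170]  nu=[-0.2569]  x^+=[0.9127]  P^+=[0.1076]
step 3: x^-=[0.7301]  P^-=[0.3688]  S=[0.5188]  K=[0.7109]  nu=[2.9299]  x^+=[2.8130]  P^+=[0.1066]
step 4: x^-=[2.2504]  P^-=[0.3682]  S=[0.5182]  K=[0.7106]  nu=[-6.1704]  x^+=[-2.1341]  P^+=[0.1066]

P_post[0,0] = 0.1066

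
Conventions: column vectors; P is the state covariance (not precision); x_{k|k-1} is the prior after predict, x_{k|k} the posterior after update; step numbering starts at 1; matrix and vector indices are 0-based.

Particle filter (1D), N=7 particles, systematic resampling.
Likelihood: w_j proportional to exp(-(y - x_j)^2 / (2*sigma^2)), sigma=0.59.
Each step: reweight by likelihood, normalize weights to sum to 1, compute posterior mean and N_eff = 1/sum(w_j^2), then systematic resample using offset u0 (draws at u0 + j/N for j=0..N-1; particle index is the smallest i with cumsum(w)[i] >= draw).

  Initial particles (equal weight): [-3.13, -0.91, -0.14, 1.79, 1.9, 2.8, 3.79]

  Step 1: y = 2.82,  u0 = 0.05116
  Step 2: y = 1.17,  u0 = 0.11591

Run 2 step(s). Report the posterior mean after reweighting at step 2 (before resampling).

step 1: w=[0.0000, 0.0000, 0.0000, 0.1229, 0.1673, 0.5638, 0.1460]  mean=2.6699  Neff=2.6159  idx=[3, 4, 5, 5, 5, 5, 6]
step 2: w=[0.5100, 0.4120, 0.0195, 0.0195, 0.0195, 0.0195, 0.0000]  mean=1.9142  Neff=2.3184  idx=[0, 0, 0, 1, 1, 1, 4]

post_mean = 1.9142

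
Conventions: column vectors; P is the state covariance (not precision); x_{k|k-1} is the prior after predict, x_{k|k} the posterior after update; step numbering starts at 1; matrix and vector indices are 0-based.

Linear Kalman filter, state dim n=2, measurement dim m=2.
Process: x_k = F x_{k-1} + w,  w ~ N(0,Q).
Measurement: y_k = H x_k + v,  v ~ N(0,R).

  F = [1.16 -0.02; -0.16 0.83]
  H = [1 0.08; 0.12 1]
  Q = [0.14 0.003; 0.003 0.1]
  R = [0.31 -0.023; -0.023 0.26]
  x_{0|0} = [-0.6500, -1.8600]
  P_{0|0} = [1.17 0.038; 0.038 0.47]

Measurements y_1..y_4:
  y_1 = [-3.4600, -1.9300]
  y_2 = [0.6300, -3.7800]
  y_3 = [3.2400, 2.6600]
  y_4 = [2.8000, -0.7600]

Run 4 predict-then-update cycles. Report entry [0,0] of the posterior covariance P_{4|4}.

P_post[0,0] = 0.1744

step 1: x^-=[-0.7168, -1.4398]  P^-=[1.7128 -0.1852; -0.1852 0.4436]  S=[1.9960 0.0310; 0.0310 0.6838]  K=[0.8508 -0.0089; -0.0847 0.6201]  nu=[-2.6280, -0.4042]  x^+=[-2.9492, -1.4679]  P^+=[0.2683 -0.0541; -0.0541 0.1697]
step 2: x^-=[-3.3917, -0.7465]  P^-=[0.5036 -0.1019; -0.1019 0.2381]  S=[0.7988 -0.0463; -0.0463 0.4809]  K=[0.6187 -0.0265; -0.0768 0.4623]  nu=[4.0814, -2.6265]  x^+=[-0.7970, -2.2743]  P^+=[0.1960 -0.0446; -0.0446 0.1273]
step 3: x^-=[-0.8790, -1.7602]  P^-=[0.4058 -0.0786; -0.0786 0.2046]  S=[0.7046 -0.0373; -0.0373 0.4516]  K=[0.5660 -0.0195; -0.0657 0.4267]  nu=[4.2599, 4.5256]  x^+=[1.4441, -0.1090]  P^+=[0.1791 -0.0396; -0.0396 0.1172]
step 4: x^-=[1.6773, -0.3215]  P^-=[0.3829 -0.0704; -0.0704 0.1958]  S=[0.6828 -0.0325; -0.0325 0.4445]  K=[0.5517 -0.0147; -0.0603 0.4172]  nu=[1.1484, -0.6398]  x^+=[2.3203, -0.6577]  P^+=[0.1744 -0.0374; -0.0374 0.1144]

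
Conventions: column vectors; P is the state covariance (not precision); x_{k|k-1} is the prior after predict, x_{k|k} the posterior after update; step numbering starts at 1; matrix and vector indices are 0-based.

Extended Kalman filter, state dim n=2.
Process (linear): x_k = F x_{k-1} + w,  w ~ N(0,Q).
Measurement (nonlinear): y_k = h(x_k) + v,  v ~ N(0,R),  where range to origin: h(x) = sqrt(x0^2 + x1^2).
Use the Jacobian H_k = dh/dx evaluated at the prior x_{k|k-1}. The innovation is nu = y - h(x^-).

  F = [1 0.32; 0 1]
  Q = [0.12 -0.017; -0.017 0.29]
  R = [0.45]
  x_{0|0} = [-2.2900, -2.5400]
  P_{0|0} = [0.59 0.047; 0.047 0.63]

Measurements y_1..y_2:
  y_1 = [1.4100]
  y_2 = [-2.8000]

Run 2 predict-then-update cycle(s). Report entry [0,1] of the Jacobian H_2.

step 1: x^-=[-3.1028, -2.5400]  P^-=[0.8046 0.2316; 0.2316 0.9200]  H_jac=[-0.7738 -0.6334]  S=[1.5279]  K=[-0.5035; -0.4987]  nu=[-2.5999]  x^+=[-1.7938, -1.2435]  P^+=[0.4173 -0.1520; -0.1520 0.5400]
step 2: x^-=[-2.1917, -1.2435]  P^-=[0.4953 0.0038; 0.0038 0.8300]  H_jac=[-0.8698 -0.4935]  S=[1.0300]  K=[-0.4200; -0.4008]  nu=[-5.3199]  x^+=[0.0427, 0.8889]  P^+=[0.3136 -0.1696; -0.1696 0.6645]

H_jac[0,1] = -0.4935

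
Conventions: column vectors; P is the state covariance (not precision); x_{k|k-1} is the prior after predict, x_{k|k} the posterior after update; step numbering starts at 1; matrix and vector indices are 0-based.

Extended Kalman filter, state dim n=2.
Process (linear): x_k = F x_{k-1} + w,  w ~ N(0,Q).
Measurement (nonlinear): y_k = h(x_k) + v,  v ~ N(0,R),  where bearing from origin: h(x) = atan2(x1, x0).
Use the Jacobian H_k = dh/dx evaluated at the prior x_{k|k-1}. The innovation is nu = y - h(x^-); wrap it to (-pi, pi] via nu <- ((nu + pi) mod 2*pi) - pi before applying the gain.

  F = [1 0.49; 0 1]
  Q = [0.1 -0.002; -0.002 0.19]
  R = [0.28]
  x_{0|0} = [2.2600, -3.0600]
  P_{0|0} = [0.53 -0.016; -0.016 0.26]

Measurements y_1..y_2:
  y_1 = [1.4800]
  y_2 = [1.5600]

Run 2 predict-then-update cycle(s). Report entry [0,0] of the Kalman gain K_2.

K[0,0] = 0.7466

step 1: x^-=[0.7606, -3.0600]  P^-=[0.6767 0.1094; 0.1094 0.4500]  H_jac=[0.3078 0.0765]  S=[0.3519]  K=[0.6157; 0.1935]  nu=[2.8072]  x^+=[2.4890, -2.5168]  P^+=[0.5433 0.0675; 0.0675 0.4368]
step 2: x^-=[1.2558, -2.5168]  P^-=[0.8144 0.2795; 0.2795 0.6268]  H_jac=[0.3181 0.1587]  S=[0.4064]  K=[0.7466; 0.4636]  nu=[2.6680]  x^+=[3.2476, -1.2799]  P^+=[0.5878 0.1388; 0.1388 0.5395]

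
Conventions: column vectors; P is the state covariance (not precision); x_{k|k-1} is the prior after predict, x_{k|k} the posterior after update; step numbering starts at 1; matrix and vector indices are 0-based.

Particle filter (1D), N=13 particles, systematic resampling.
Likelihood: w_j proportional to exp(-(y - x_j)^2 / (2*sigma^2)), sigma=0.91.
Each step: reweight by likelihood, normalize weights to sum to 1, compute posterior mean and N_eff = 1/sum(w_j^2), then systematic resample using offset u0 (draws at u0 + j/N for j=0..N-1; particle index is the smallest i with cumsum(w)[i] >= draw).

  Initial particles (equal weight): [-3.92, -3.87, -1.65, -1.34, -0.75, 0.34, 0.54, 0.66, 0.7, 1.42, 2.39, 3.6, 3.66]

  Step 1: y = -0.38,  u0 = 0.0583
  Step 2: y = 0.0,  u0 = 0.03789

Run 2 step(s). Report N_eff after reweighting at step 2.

N_eff = 11.3277

step 1: w=[0.0001, 0.0001, 0.0864, 0.1312, 0.2107, 0.1673, 0.1373, 0.1191, 0.1132, 0.0324, 0.0022, 0.0000, 0.0000]  mean=-0.1372  Neff=6.9471  idx=[2, 3, 3, 4, 4, 5, 5, 6, 6, 7, 7, 8, 9]
step 2: w=[0.0230, 0.0402, 0.0402, 0.0846, 0.0846, 0.1108, 0.1108, 0.0997, 0.0997, 0.0914, 0.0914, 0.0884, 0.0352]  mean=0.1429  Neff=11.3277  idx=[1, 3, 4, 4, 5, 6, 7, 7, 8, 9, 10, 11, 11]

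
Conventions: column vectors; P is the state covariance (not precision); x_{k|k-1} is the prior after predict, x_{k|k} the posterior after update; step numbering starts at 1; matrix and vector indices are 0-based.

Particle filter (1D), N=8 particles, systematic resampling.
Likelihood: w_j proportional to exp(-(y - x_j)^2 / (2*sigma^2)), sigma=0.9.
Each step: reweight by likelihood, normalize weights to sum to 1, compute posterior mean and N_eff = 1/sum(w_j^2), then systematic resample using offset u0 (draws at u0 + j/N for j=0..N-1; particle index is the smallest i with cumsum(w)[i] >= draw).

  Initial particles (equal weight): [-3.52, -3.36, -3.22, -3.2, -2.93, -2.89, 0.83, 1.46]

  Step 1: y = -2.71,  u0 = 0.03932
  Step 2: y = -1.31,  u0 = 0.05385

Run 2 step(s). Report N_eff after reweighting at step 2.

step 1: w=[0.1307, 0.1510, 0.1669, 0.1690, 0.1902, 0.1921, 0.0001, 0.0000]  mean=-3.1581  Neff=5.9038  idx=[0, 1, 2, 2, 3, 4, 4, 5]
step 2: w=[0.0465, 0.0709, 0.0998, 0.0998, 0.1046, 0.1877, 0.1877, 0.2031]  mean=-3.0659  Neff=6.6780  idx=[1, 2, 3, 5, 5, 6, 7, 7]

N_eff = 6.6780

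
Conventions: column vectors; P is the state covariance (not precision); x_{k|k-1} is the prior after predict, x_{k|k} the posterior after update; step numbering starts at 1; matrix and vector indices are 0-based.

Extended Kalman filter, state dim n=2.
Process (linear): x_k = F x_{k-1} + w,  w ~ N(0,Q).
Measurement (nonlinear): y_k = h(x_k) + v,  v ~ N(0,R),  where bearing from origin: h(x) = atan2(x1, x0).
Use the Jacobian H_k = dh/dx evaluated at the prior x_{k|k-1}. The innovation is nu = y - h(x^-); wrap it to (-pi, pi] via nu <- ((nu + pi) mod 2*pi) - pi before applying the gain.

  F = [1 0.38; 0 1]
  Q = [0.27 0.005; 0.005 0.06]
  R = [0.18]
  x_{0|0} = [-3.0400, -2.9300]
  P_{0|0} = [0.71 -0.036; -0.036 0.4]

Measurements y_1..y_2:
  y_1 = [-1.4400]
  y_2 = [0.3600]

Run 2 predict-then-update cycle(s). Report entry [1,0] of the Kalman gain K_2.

K[1,0] = -0.2093

step 1: x^-=[-4.1534, -2.9300]  P^-=[1.0104 0.1210; 0.1210 0.4600]  H_jac=[0.1134 -0.1608]  S=[0.2005]  K=[0.4746; -0.3004]  nu=[1.0872]  x^+=[-3.6374, -3.2566]  P^+=[0.9653 0.1496; 0.1496 0.4419]
step 2: x^-=[-4.8750, -3.2566]  P^-=[1.4127 0.3225; 0.3225 0.5019]  H_jac=[0.0947 -0.1418]  S=[0.1941]  K=[0.4539; -0.2093]  nu=[2.9126]  x^+=[-3.5528, -3.8663]  P^+=[1.3727 0.3409; 0.3409 0.4934]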